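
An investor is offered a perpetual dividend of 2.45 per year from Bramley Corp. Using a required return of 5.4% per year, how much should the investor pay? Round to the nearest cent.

45.37

Level perpetuity: PV = C / r = 2.45 / 0.054 = 45.37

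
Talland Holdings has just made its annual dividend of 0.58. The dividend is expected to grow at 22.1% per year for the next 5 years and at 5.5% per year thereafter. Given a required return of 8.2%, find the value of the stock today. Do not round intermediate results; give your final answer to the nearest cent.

45.70

D_1 = 0.70818
D_2 = 0.86469
D_3 = 1.05578
D_4 = 1.28911
D_5 = 1.57401
Terminal value at year 5: TV = D_5×(1+g_2)/(r−g_2) = 1.66058/0.027 = 61.50282
P_0 = D_1/(1+r)^1 + D_2/(1+r)^2 + D_3/(1+r)^3 + D_4/(1+r)^4 + D_5/(1+r)^5 + TV/(1+r)^5
    = 0.65451 + 0.73859 + 0.83348 + 0.94055 + 1.06138 + 41.47236 = 45.70086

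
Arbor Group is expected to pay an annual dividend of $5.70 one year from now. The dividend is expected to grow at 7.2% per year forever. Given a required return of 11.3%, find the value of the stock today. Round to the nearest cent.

Growing perpetuity: P = D₁ / (r − g) = $5.7000 / (0.113 − 0.072) = $139.02

$139.02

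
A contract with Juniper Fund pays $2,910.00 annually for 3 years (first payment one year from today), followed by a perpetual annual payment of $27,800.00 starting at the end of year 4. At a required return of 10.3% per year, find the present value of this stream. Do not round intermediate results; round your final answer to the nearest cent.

$208330.62

PV of 3-year annuity: $2,910.00 × [1 − (1+0.103)^−3] / 0.103 = 7198.68856
Perpetuity value at year 3: $27,800.00 / 0.103 = 269902.91262
PV of perpetuity: 269902.91262 / (1+0.103)^3 = 201131.93598
Total PV = 7198.68856 + 201131.93598 = 208330.62454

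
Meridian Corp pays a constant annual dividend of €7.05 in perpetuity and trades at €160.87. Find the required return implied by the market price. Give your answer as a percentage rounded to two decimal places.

P = C/r ⇒ r = C/P = €7.05/€160.87 = 0.043824

4.38%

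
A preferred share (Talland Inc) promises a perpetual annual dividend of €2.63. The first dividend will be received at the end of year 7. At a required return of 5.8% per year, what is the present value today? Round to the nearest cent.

€32.33

Value at end of year 6: C / r = €2.63 / 0.058 = €45.3448
Discount to today: PV = €45.3448 / (1 + 0.058)^6 = €45.3448 / 1.402536 = €32.33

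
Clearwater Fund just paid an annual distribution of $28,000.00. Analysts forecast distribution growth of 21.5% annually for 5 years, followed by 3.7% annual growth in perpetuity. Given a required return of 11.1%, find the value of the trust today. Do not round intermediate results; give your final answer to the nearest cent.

$798365.51

D_1 = 34020.00000
D_2 = 41334.30000
D_3 = 50221.17450
D_4 = 61018.72702
D_5 = 74137.75333
Terminal value at year 5: TV = D_5×(1+g_2)/(r−g_2) = 76880.85020/0.074 = 1038930.40810
P_0 = D_1/(1+r)^1 + D_2/(1+r)^2 + D_3/(1+r)^3 + D_4/(1+r)^4 + D_5/(1+r)^5 + TV/(1+r)^5
    = 30621.06211 + 33487.48016 + 36622.22178 + 40050.40456 + 43799.49733 + 613784.84773 = 798365.51366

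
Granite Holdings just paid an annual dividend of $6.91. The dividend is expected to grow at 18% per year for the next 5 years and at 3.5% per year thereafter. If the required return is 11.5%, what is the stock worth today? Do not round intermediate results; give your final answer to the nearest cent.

$159.76

D_1 = 8.15380
D_2 = 9.62148
D_3 = 11.35335
D_4 = 13.39695
D_5 = 15.80841
Terminal value at year 5: TV = D_5×(1+g_2)/(r−g_2) = 16.36170/0.08 = 204.52125
P_0 = D_1/(1+r)^1 + D_2/(1+r)^2 + D_3/(1+r)^3 + D_4/(1+r)^4 + D_5/(1+r)^5 + TV/(1+r)^5
    = 7.31283 + 7.73913 + 8.19029 + 8.66775 + 9.17305 + 118.67633 = 159.75939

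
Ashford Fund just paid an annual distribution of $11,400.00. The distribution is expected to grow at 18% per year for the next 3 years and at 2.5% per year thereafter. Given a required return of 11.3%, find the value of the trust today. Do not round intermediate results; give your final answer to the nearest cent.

$196721.72

D_1 = 13452.00000
D_2 = 15873.36000
D_3 = 18730.56480
Terminal value at year 3: TV = D_3×(1+g_2)/(r−g_2) = 19198.82892/0.088 = 218168.51045
P_0 = D_1/(1+r)^1 + D_2/(1+r)^2 + D_3/(1+r)^3 + TV/(1+r)^3
    = 12086.25337 + 12813.81759 + 13585.17947 + 158236.46546 = 196721.71589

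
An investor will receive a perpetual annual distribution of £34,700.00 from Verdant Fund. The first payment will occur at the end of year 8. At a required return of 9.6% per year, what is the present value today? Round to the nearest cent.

Value at end of year 7: C / r = £34,700.00 / 0.096 = £361,458.3333
Discount to today: PV = £361,458.3333 / (1 + 0.096)^7 = £361,458.3333 / 1.899651 = £190,276.15

£190276.15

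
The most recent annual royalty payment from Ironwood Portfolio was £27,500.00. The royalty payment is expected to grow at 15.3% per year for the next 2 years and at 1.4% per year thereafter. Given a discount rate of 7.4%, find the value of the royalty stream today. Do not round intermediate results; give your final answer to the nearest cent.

£596852.85

D_1 = 31707.50000
D_2 = 36558.74750
Terminal value at year 2: TV = D_2×(1+g_2)/(r−g_2) = 37070.56997/0.06 = 617842.83275
P_0 = D_1/(1+r)^1 + D_2/(1+r)^2 + TV/(1+r)^2
    = 29522.81192 + 31694.41540 + 535635.62029 = 596852.84761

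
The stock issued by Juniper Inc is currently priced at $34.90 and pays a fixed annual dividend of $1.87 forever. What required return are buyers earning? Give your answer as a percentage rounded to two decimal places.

5.36%

P = C/r ⇒ r = C/P = $1.87/$34.90 = 0.053582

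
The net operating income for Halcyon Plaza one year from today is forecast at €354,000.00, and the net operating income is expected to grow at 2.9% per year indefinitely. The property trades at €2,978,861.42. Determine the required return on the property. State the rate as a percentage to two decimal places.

14.78%

P = D₁/(r − g) ⇒ r = D₁/P + g = €354,000.0000/€2,978,861.42 + 0.029 = 0.118837 + 0.029 = 0.147837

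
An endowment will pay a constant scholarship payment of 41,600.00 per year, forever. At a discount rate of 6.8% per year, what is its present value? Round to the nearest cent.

Level perpetuity: PV = C / r = 41,600.00 / 0.068 = 611,764.71

611764.71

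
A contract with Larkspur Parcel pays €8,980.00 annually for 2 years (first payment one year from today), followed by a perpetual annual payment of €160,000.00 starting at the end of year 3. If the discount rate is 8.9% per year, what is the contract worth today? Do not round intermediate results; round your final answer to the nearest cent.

PV of 2-year annuity: €8,980.00 × [1 − (1+0.089)^−2] / 0.089 = 15818.27120
Perpetuity value at year 2: €160,000.00 / 0.089 = 1797752.80899
PV of perpetuity: 1797752.80899 / (1+0.089)^2 = 1515912.78760
Total PV = 15818.27120 + 1515912.78760 = 1531731.05880

€1531731.06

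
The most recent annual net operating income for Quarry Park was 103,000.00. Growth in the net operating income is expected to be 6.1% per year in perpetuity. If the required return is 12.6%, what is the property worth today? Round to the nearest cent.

D₁ = D₀ × (1 + g) = 103,000.00 × 1.061 = 109,283.0000
Growing perpetuity: P = D₁ / (r − g) = 109,283.0000 / (0.126 − 0.061) = 1,681,276.92

1681276.92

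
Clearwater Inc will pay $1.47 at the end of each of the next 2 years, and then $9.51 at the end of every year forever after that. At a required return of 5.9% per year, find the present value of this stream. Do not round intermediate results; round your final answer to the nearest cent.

$146.43

PV of 2-year annuity: $1.47 × [1 − (1+0.059)^−2] / 0.059 = 2.69887
Perpetuity value at year 2: $9.51 / 0.059 = 161.18644
PV of perpetuity: 161.18644 / (1+0.059)^2 = 143.72641
Total PV = 2.69887 + 143.72641 = 146.42528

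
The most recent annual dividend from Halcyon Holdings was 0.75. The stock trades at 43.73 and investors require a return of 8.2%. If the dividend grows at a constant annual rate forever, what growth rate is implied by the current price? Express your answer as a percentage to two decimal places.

P = D₀(1+g)/(r−g) ⇒ P(r−g) = D₀(1+g) ⇒ g(P+D₀) = P·r − D₀
g = (P·r − D₀)/(P + D₀) = (43.73×0.082 − 0.75) / (43.73 + 0.75) = 0.063756

6.38%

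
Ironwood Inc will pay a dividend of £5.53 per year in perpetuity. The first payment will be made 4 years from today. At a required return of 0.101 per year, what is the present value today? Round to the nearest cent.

£41.02

Value at end of year 3: C / r = £5.53 / 0.101 = £54.7525
Discount to today: PV = £54.7525 / (1 + 0.101)^3 = £54.7525 / 1.334633 = £41.02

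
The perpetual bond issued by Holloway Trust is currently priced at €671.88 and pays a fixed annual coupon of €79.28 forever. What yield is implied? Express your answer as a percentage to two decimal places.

P = C/r ⇒ r = C/P = €79.28/€671.88 = 0.117997

11.80%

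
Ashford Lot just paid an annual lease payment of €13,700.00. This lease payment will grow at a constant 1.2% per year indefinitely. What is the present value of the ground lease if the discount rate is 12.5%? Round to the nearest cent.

€122693.81

D₁ = D₀ × (1 + g) = €13,700.00 × 1.012 = €13,864.4000
Growing perpetuity: P = D₁ / (r − g) = €13,864.4000 / (0.125 − 0.012) = €122,693.81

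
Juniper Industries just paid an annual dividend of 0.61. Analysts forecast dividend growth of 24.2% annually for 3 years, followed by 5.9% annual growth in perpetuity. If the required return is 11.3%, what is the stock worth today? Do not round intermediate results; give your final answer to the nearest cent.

D_1 = 0.75762
D_2 = 0.94096
D_3 = 1.16868
Terminal value at year 3: TV = D_3×(1+g_2)/(r−g_2) = 1.23763/0.054 = 22.91906
P_0 = D_1/(1+r)^1 + D_2/(1+r)^2 + D_3/(1+r)^3 + TV/(1+r)^3
    = 0.68070 + 0.75960 + 0.84764 + 16.62307 = 18.91101

18.91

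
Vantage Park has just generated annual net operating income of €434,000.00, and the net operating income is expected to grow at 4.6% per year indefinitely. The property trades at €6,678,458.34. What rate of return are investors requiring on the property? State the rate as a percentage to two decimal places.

D₁ = €434,000.00 × 1.046 = €453,964.0000
P = D₁/(r − g) ⇒ r = D₁/P + g = €453,964.0000/€6,678,458.34 + 0.046 = 0.067974 + 0.046 = 0.113974

11.40%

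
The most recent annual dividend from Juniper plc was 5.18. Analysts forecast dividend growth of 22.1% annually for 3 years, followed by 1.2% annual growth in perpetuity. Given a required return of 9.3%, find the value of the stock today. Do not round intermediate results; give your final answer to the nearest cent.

D_1 = 6.32478
D_2 = 7.72256
D_3 = 9.42924
Terminal value at year 3: TV = D_3×(1+g_2)/(r−g_2) = 9.54239/0.081 = 117.80731
P_0 = D_1/(1+r)^1 + D_2/(1+r)^2 + D_3/(1+r)^3 + TV/(1+r)^3
    = 5.78662 + 6.46429 + 7.22131 + 90.22186 = 109.69408

109.69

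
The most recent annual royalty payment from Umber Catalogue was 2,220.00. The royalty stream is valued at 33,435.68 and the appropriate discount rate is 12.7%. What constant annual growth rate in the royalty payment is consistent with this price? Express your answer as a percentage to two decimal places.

P = D₀(1+g)/(r−g) ⇒ P(r−g) = D₀(1+g) ⇒ g(P+D₀) = P·r − D₀
g = (P·r − D₀)/(P + D₀) = (33,435.68×0.127 − 2,220.00) / (33,435.68 + 2,220.00) = 0.056831

5.68%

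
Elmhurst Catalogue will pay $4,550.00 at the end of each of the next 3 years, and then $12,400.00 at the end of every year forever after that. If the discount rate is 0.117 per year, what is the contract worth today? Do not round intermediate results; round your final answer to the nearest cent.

PV of 3-year annuity: $4,550.00 × [1 − (1+0.117)^−3] / 0.117 = 10984.91765
Perpetuity value at year 3: $12,400.00 / 0.117 = 105982.90598
PV of perpetuity: 105982.90598 / (1+0.117)^3 = 76045.98754
Total PV = 10984.91765 + 76045.98754 = 87030.90520

$87030.91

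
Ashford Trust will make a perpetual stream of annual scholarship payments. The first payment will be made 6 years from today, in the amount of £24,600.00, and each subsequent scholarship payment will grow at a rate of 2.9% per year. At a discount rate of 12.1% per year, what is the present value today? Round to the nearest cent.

Value at end of year 5: C₁ / (r − g) = £24,600.00 / (0.121 − 0.029) = £267,391.3043
Discount to today: PV = £267,391.3043 / (1 + 0.121)^5 = £267,391.3043 / 1.770223 = £151,049.47

£151049.47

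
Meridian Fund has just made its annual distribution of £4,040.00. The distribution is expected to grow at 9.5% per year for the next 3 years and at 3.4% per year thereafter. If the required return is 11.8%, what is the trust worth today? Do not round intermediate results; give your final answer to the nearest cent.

D_1 = 4423.80000
D_2 = 4844.06100
D_3 = 5304.24680
Terminal value at year 3: TV = D_3×(1+g_2)/(r−g_2) = 5484.59119/0.084 = 65292.75221
P_0 = D_1/(1+r)^1 + D_2/(1+r)^2 + D_3/(1+r)^3 + TV/(1+r)^3
    = 3956.88730 + 3875.48443 + 3795.75622 + 46723.95152 = 58352.07947

£58352.08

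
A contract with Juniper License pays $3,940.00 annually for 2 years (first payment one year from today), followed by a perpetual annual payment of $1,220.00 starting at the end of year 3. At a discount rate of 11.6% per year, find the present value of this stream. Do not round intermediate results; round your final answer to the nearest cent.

PV of 2-year annuity: $3,940.00 × [1 − (1+0.116)^−2] / 0.116 = 6693.96590
Perpetuity value at year 2: $1,220.00 / 0.116 = 10517.24138
PV of perpetuity: 10517.24138 / (1+0.116)^2 = 8444.49052
Total PV = 6693.96590 + 8444.49052 = 15138.45642

$15138.46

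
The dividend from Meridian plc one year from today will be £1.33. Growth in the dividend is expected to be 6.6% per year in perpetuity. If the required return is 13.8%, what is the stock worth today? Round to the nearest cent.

Growing perpetuity: P = D₁ / (r − g) = £1.3300 / (0.138 − 0.066) = £18.47

£18.47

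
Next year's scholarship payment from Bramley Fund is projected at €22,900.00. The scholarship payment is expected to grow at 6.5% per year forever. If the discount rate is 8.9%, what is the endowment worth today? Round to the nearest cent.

Growing perpetuity: P = D₁ / (r − g) = €22,900.0000 / (0.089 − 0.065) = €954,166.67

€954166.67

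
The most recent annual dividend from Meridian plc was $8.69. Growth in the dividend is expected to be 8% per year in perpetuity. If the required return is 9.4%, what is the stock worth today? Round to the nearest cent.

$670.37

D₁ = D₀ × (1 + g) = $8.69 × 1.08 = $9.3852
Growing perpetuity: P = D₁ / (r − g) = $9.3852 / (0.094 − 0.08) = $670.37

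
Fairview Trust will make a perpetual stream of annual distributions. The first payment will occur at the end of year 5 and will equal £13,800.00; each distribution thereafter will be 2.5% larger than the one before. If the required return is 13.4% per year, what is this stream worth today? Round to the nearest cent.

£76559.73

Value at end of year 4: C₁ / (r − g) = £13,800.00 / (0.134 − 0.025) = £126,605.5046
Discount to today: PV = £126,605.5046 / (1 + 0.134)^4 = £126,605.5046 / 1.653683 = £76,559.73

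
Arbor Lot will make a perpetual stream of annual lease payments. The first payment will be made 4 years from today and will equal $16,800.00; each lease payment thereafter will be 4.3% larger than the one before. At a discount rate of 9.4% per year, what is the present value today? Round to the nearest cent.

$251586.39

Value at end of year 3: C₁ / (r − g) = $16,800.00 / (0.094 − 0.043) = $329,411.7647
Discount to today: PV = $329,411.7647 / (1 + 0.094)^3 = $329,411.7647 / 1.309339 = $251,586.39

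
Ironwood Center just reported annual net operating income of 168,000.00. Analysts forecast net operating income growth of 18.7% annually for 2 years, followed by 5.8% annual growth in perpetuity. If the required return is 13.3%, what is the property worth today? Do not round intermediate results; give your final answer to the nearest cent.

2961612.14

D_1 = 199416.00000
D_2 = 236706.79200
Terminal value at year 2: TV = D_2×(1+g_2)/(r−g_2) = 250435.78594/0.075 = 3339143.81248
P_0 = D_1/(1+r)^1 + D_2/(1+r)^2 + TV/(1+r)^2
    = 176007.06090 + 184395.74694 + 2601209.33690 = 2961612.14475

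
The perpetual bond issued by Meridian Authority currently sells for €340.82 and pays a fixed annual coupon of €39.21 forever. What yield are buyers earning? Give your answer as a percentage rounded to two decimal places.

11.50%

P = C/r ⇒ r = C/P = €39.21/€340.82 = 0.115046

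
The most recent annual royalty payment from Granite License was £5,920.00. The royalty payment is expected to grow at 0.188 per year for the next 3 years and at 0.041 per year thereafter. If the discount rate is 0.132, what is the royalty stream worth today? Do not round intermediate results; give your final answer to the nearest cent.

D_1 = 7032.96000
D_2 = 8355.15648
D_3 = 9925.92590
Terminal value at year 3: TV = D_3×(1+g_2)/(r−g_2) = 10332.88886/0.091 = 113548.22923
P_0 = D_1/(1+r)^1 + D_2/(1+r)^2 + D_3/(1+r)^3 + TV/(1+r)^3
    = 6212.86219 + 6520.21226 + 6842.76693 + 78278.24592 = 97854.08731

£97854.09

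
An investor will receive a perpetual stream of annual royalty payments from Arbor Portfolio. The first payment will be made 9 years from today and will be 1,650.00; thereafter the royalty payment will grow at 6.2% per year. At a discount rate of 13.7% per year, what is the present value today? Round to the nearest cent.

7876.60

Value at end of year 8: C₁ / (r − g) = 1,650.00 / (0.137 − 0.062) = 22,000.0000
Discount to today: PV = 22,000.0000 / (1 + 0.137)^8 = 22,000.0000 / 2.793082 = 7,876.60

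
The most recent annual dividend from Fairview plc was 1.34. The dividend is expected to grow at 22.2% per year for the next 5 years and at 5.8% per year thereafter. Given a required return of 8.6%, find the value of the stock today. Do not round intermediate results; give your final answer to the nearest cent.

101.01

D_1 = 1.63748
D_2 = 2.00100
D_3 = 2.44522
D_4 = 2.98806
D_5 = 3.65141
Terminal value at year 5: TV = D_5×(1+g_2)/(r−g_2) = 3.86319/0.028 = 137.97121
P_0 = D_1/(1+r)^1 + D_2/(1+r)^2 + D_3/(1+r)^3 + D_4/(1+r)^4 + D_5/(1+r)^5 + TV/(1+r)^5
    = 1.50781 + 1.69663 + 1.90910 + 2.14818 + 2.41720 + 91.33544 = 101.01436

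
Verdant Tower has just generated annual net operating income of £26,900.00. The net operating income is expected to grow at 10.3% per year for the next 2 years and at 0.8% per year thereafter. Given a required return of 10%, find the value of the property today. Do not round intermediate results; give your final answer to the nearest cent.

D_1 = 29670.70000
D_2 = 32726.78210
Terminal value at year 2: TV = D_2×(1+g_2)/(r−g_2) = 32988.59636/0.092 = 358571.69953
P_0 = D_1/(1+r)^1 + D_2/(1+r)^2 + TV/(1+r)^2
    = 26973.36364 + 27046.92736 + 296340.24755 = 350360.53854

£350360.54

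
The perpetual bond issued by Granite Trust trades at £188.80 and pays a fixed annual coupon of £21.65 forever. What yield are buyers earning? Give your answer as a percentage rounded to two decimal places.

11.47%

P = C/r ⇒ r = C/P = £21.65/£188.80 = 0.114672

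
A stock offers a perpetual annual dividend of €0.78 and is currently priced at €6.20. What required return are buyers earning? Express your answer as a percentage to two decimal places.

12.58%

P = C/r ⇒ r = C/P = €0.78/€6.20 = 0.125806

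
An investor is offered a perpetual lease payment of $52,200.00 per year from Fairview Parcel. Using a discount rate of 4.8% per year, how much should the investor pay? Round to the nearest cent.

$1087500.00

Level perpetuity: PV = C / r = $52,200.00 / 0.048 = $1,087,500.00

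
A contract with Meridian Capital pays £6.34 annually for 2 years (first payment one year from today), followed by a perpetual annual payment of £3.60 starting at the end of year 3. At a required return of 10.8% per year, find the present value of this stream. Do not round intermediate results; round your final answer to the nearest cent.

£38.04

PV of 2-year annuity: £6.34 × [1 − (1+0.108)^−2] / 0.108 = 10.88630
Perpetuity value at year 2: £3.60 / 0.108 = 33.33333
PV of perpetuity: 33.33333 / (1+0.108)^2 = 27.15184
Total PV = 10.88630 + 27.15184 = 38.03814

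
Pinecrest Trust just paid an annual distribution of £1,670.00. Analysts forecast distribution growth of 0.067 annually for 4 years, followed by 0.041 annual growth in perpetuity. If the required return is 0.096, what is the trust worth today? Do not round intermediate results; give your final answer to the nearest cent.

£34643.23

D_1 = 1781.89000
D_2 = 1901.27663
D_3 = 2028.66216
D_4 = 2164.58253
Terminal value at year 4: TV = D_4×(1+g_2)/(r−g_2) = 2253.33041/0.055 = 40969.64387
P_0 = D_1/(1+r)^1 + D_2/(1+r)^2 + D_3/(1+r)^3 + D_4/(1+r)^4 + TV/(1+r)^4
    = 1625.81204 + 1582.79329 + 1540.91281 + 1500.14049 + 28393.56812 = 34643.22676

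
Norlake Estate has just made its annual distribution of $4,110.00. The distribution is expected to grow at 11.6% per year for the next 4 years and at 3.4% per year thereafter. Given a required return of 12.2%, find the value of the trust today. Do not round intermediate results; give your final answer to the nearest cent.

D_1 = 4586.76000
D_2 = 5118.82416
D_3 = 5712.60776
D_4 = 6375.27026
Terminal value at year 4: TV = D_4×(1+g_2)/(r−g_2) = 6592.02945/0.088 = 74909.42559
P_0 = D_1/(1+r)^1 + D_2/(1+r)^2 + D_3/(1+r)^3 + D_4/(1+r)^4 + TV/(1+r)^4
    = 4088.02139 + 4066.16031 + 4044.41614 + 4022.78825 + 47267.76190 = 63489.14799

$63489.15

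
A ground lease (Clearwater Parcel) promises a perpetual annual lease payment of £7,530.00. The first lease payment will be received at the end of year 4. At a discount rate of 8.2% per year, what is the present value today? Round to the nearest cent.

£72493.55

Value at end of year 3: C / r = £7,530.00 / 0.082 = £91,829.2683
Discount to today: PV = £91,829.2683 / (1 + 0.082)^3 = £91,829.2683 / 1.266723 = £72,493.55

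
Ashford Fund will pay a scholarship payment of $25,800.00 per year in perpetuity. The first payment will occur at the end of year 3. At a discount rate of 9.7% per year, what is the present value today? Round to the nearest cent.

Value at end of year 2: C / r = $25,800.00 / 0.097 = $265,979.3814
Discount to today: PV = $265,979.3814 / (1 + 0.097)^2 = $265,979.3814 / 1.203409 = $221,021.60

$221021.60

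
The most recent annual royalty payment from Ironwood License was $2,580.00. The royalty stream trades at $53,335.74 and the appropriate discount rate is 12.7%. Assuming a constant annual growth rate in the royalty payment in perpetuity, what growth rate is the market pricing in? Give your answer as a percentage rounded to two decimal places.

P = D₀(1+g)/(r−g) ⇒ P(r−g) = D₀(1+g) ⇒ g(P+D₀) = P·r − D₀
g = (P·r − D₀)/(P + D₀) = ($53,335.74×0.127 − $2,580.00) / ($53,335.74 + $2,580.00) = 0.074999

7.50%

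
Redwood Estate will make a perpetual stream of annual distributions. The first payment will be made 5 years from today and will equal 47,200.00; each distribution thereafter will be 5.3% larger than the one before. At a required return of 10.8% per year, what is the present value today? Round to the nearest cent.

Value at end of year 4: C₁ / (r − g) = 47,200.00 / (0.108 − 0.053) = 858,181.8182
Discount to today: PV = 858,181.8182 / (1 + 0.108)^4 = 858,181.8182 / 1.507159 = 569,403.68

569403.68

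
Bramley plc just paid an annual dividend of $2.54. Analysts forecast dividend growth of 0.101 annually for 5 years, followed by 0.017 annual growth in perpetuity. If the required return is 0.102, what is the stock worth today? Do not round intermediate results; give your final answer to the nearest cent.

D_1 = 2.79654
D_2 = 3.07899
D_3 = 3.38997
D_4 = 3.73236
D_5 = 4.10932
Terminal value at year 5: TV = D_5×(1+g_2)/(r−g_2) = 4.17918/0.085 = 49.16684
P_0 = D_1/(1+r)^1 + D_2/(1+r)^2 + D_3/(1+r)^3 + D_4/(1+r)^4 + D_5/(1+r)^5 + TV/(1+r)^5
    = 2.53770 + 2.53539 + 2.53309 + 2.53079 + 2.52850 + 30.25272 = 42.91818

$42.92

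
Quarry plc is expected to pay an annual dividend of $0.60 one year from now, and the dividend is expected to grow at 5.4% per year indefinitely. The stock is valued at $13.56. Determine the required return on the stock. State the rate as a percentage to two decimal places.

P = D₁/(r − g) ⇒ r = D₁/P + g = $0.6000/$13.56 + 0.054 = 0.044248 + 0.054 = 0.098248

9.82%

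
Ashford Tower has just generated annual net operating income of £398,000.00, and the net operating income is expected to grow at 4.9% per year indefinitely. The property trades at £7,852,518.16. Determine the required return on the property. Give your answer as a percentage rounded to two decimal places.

10.22%

D₁ = £398,000.00 × 1.049 = £417,502.0000
P = D₁/(r − g) ⇒ r = D₁/P + g = £417,502.0000/£7,852,518.16 + 0.049 = 0.053168 + 0.049 = 0.102168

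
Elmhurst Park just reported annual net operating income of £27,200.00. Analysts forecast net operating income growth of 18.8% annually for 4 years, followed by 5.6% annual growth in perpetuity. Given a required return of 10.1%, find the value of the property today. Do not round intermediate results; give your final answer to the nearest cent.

D_1 = 32313.60000
D_2 = 38388.55680
D_3 = 45605.60548
D_4 = 54179.45931
Terminal value at year 4: TV = D_4×(1+g_2)/(r−g_2) = 57213.50903/0.045 = 1271411.31177
P_0 = D_1/(1+r)^1 + D_2/(1+r)^2 + D_3/(1+r)^3 + D_4/(1+r)^4 + TV/(1+r)^4
    = 29349.31880 + 31668.47478 + 34170.88832 + 36871.04026 + 865240.41142 = 997300.13359

£997300.13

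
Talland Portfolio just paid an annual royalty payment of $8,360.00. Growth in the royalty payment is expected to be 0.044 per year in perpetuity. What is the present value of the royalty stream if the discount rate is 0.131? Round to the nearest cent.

$100320.00

D₁ = D₀ × (1 + g) = $8,360.00 × 1.044 = $8,727.8400
Growing perpetuity: P = D₁ / (r − g) = $8,727.8400 / (0.131 − 0.044) = $100,320.00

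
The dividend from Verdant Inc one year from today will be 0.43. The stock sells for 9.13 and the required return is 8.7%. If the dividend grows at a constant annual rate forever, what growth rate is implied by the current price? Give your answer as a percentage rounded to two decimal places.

3.99%

P = D₁/(r−g) ⇒ g = r − D₁/P = 0.087 − 0.43/9.13 = 0.039903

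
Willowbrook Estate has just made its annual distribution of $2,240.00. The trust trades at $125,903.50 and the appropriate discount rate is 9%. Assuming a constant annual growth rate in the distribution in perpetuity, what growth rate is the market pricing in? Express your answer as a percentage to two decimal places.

7.09%

P = D₀(1+g)/(r−g) ⇒ P(r−g) = D₀(1+g) ⇒ g(P+D₀) = P·r − D₀
g = (P·r − D₀)/(P + D₀) = ($125,903.50×0.09 − $2,240.00) / ($125,903.50 + $2,240.00) = 0.070946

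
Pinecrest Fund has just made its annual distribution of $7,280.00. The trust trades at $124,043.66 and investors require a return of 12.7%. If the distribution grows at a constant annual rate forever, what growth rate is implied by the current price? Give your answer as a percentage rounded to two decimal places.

6.45%

P = D₀(1+g)/(r−g) ⇒ P(r−g) = D₀(1+g) ⇒ g(P+D₀) = P·r − D₀
g = (P·r − D₀)/(P + D₀) = ($124,043.66×0.127 − $7,280.00) / ($124,043.66 + $7,280.00) = 0.064524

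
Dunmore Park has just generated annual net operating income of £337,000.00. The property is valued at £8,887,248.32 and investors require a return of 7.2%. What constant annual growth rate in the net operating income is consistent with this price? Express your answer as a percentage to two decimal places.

3.28%

P = D₀(1+g)/(r−g) ⇒ P(r−g) = D₀(1+g) ⇒ g(P+D₀) = P·r − D₀
g = (P·r − D₀)/(P + D₀) = (£8,887,248.32×0.072 − £337,000.00) / (£8,887,248.32 + £337,000.00) = 0.032835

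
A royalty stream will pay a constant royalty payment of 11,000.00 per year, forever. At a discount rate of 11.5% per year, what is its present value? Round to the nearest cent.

Level perpetuity: PV = C / r = 11,000.00 / 0.115 = 95,652.17

95652.17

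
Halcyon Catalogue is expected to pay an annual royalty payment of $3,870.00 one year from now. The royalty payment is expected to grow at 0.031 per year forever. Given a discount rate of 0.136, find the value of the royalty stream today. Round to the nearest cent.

Growing perpetuity: P = D₁ / (r − g) = $3,870.0000 / (0.136 − 0.031) = $36,857.14

$36857.14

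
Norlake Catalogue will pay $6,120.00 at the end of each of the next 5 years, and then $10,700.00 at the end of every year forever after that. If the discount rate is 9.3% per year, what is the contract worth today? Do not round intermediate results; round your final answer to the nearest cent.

$97376.97

PV of 5-year annuity: $6,120.00 × [1 − (1+0.093)^−5] / 0.093 = 23620.51810
Perpetuity value at year 5: $10,700.00 / 0.093 = 115053.76344
PV of perpetuity: 115053.76344 / (1+0.093)^5 = 73756.45238
Total PV = 23620.51810 + 73756.45238 = 97376.97048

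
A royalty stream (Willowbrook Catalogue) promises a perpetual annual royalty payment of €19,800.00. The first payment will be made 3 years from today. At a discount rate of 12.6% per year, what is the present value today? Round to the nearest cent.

Value at end of year 2: C / r = €19,800.00 / 0.126 = €157,142.8571
Discount to today: PV = €157,142.8571 / (1 + 0.126)^2 = €157,142.8571 / 1.267876 = €123,941.82

€123941.82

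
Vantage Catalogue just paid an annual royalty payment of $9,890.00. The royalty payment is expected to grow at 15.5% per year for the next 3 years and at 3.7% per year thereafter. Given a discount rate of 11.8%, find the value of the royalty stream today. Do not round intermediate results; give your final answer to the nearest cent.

$171285.62

D_1 = 11422.95000
D_2 = 13193.50725
D_3 = 15238.50087
Terminal value at year 3: TV = D_3×(1+g_2)/(r−g_2) = 15802.32541/0.081 = 195090.43711
P_0 = D_1/(1+r)^1 + D_2/(1+r)^2 + D_3/(1+r)^3 + TV/(1+r)^3
    = 10217.30769 + 10555.44757 + 10904.77813 + 139608.08539 = 171285.61878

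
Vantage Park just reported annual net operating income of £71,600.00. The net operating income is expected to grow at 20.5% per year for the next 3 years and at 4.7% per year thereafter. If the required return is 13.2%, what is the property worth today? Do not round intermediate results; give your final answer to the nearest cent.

£1307520.62

D_1 = 86278.00000
D_2 = 103964.99000
D_3 = 125277.81295
Terminal value at year 3: TV = D_3×(1+g_2)/(r−g_2) = 131165.87016/0.085 = 1543127.88422
P_0 = D_1/(1+r)^1 + D_2/(1+r)^2 + D_3/(1+r)^3 + TV/(1+r)^3
    = 76217.31449 + 81132.38866 + 86364.42432 + 1063806.49720 = 1307520.62467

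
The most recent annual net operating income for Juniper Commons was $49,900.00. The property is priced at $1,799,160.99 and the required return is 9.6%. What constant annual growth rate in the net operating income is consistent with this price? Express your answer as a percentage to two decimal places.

6.64%

P = D₀(1+g)/(r−g) ⇒ P(r−g) = D₀(1+g) ⇒ g(P+D₀) = P·r − D₀
g = (P·r − D₀)/(P + D₀) = ($1,799,160.99×0.096 − $49,900.00) / ($1,799,160.99 + $49,900.00) = 0.066423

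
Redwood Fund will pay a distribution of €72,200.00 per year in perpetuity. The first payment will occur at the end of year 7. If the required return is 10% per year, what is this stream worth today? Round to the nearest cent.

€407550.18

Value at end of year 6: C / r = €72,200.00 / 0.1 = €722,000.0000
Discount to today: PV = €722,000.0000 / (1 + 0.1)^6 = €722,000.0000 / 1.771561 = €407,550.18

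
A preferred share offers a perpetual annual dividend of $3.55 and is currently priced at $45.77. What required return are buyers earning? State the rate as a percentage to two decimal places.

P = C/r ⇒ r = C/P = $3.55/$45.77 = 0.077562

7.76%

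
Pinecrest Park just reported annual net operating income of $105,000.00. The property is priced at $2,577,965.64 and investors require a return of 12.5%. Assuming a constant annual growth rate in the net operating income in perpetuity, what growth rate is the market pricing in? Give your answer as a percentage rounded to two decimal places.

8.10%

P = D₀(1+g)/(r−g) ⇒ P(r−g) = D₀(1+g) ⇒ g(P+D₀) = P·r − D₀
g = (P·r − D₀)/(P + D₀) = ($2,577,965.64×0.125 − $105,000.00) / ($2,577,965.64 + $105,000.00) = 0.080972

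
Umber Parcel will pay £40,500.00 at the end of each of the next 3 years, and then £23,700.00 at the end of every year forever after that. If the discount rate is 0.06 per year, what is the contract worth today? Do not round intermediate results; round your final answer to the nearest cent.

PV of 3-year annuity: £40,500.00 × [1 − (1+0.06)^−3] / 0.06 = 108256.98395
Perpetuity value at year 3: £23,700.00 / 0.06 = 395000.00000
PV of perpetuity: 395000.00000 / (1+0.06)^3 = 331649.61680
Total PV = 108256.98395 + 331649.61680 = 439906.60075

£439906.60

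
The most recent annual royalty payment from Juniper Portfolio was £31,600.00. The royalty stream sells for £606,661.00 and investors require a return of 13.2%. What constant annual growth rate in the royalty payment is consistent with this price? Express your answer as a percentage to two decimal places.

P = D₀(1+g)/(r−g) ⇒ P(r−g) = D₀(1+g) ⇒ g(P+D₀) = P·r − D₀
g = (P·r − D₀)/(P + D₀) = (£606,661.00×0.132 − £31,600.00) / (£606,661.00 + £31,600.00) = 0.075955

7.60%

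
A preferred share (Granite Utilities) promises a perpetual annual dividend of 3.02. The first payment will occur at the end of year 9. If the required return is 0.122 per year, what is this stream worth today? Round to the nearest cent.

Value at end of year 8: C / r = 3.02 / 0.122 = 24.7541
Discount to today: PV = 24.7541 / (1 + 0.122)^8 = 24.7541 / 2.511556 = 9.86

9.86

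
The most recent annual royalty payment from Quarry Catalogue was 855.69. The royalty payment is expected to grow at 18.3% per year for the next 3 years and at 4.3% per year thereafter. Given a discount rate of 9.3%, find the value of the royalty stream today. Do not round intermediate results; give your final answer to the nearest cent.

25645.59

D_1 = 1012.28127
D_2 = 1197.52874
D_3 = 1416.67650
Terminal value at year 3: TV = D_3×(1+g_2)/(r−g_2) = 1477.59359/0.05 = 29551.87184
P_0 = D_1/(1+r)^1 + D_2/(1+r)^2 + D_3/(1+r)^3 + TV/(1+r)^3
    = 926.14938 + 1002.41053 + 1084.95120 + 22632.08204 = 25645.59315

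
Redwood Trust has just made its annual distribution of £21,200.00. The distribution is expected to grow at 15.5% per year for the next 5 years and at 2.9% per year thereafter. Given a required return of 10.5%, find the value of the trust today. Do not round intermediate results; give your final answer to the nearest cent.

£479413.53

D_1 = 24486.00000
D_2 = 28281.33000
D_3 = 32664.93615
D_4 = 37728.00125
D_5 = 43575.84145
Terminal value at year 5: TV = D_5×(1+g_2)/(r−g_2) = 44839.54085/0.076 = 589993.95855
P_0 = D_1/(1+r)^1 + D_2/(1+r)^2 + D_3/(1+r)^3 + D_4/(1+r)^4 + D_5/(1+r)^5 + TV/(1+r)^5
    = 22159.27602 + 23161.95819 + 24210.01060 + 25305.48619 + 26450.53081 + 358126.26589 = 479413.52771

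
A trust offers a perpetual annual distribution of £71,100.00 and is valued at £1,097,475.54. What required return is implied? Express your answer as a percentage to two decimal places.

P = C/r ⇒ r = C/P = £71,100.00/£1,097,475.54 = 0.064785

6.48%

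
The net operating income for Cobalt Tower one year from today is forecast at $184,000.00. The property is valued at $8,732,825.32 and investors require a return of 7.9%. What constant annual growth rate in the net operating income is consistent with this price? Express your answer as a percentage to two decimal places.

P = D₁/(r−g) ⇒ g = r − D₁/P = 0.079 − $184,000.00/$8,732,825.32 = 0.057930

5.79%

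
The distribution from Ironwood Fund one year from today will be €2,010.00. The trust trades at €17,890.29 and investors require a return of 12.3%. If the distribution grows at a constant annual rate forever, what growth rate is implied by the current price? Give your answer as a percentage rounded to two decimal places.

1.06%

P = D₁/(r−g) ⇒ g = r − D₁/P = 0.123 − €2,010.00/€17,890.29 = 0.010649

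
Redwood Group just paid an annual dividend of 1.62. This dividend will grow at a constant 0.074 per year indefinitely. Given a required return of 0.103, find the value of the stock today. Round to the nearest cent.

60.00

D₁ = D₀ × (1 + g) = 1.62 × 1.074 = 1.7399
Growing perpetuity: P = D₁ / (r − g) = 1.7399 / (0.103 − 0.074) = 60.00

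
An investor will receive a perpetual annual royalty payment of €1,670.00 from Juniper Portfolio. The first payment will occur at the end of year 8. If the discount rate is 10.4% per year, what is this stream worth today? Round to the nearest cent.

€8033.40

Value at end of year 7: C / r = €1,670.00 / 0.104 = €16,057.6923
Discount to today: PV = €16,057.6923 / (1 + 0.104)^7 = €16,057.6923 / 1.998865 = €8,033.40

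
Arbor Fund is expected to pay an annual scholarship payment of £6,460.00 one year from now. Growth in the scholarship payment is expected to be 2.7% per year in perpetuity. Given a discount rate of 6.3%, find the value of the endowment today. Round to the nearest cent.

Growing perpetuity: P = D₁ / (r − g) = £6,460.0000 / (0.063 − 0.027) = £179,444.44

£179444.44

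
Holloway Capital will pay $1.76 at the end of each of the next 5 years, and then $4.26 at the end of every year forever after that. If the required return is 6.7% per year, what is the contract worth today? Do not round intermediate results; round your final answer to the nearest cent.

PV of 5-year annuity: $1.76 × [1 − (1+0.067)^−5] / 0.067 = 7.27469
Perpetuity value at year 5: $4.26 / 0.067 = 63.58209
PV of perpetuity: 63.58209 / (1+0.067)^5 = 45.97404
Total PV = 7.27469 + 45.97404 = 53.24873

$53.25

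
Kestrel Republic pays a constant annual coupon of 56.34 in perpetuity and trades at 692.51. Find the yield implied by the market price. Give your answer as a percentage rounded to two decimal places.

P = C/r ⇒ r = C/P = 56.34/692.51 = 0.081356

8.14%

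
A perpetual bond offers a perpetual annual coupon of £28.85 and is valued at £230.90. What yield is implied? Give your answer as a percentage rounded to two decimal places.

12.49%

P = C/r ⇒ r = C/P = £28.85/£230.90 = 0.124946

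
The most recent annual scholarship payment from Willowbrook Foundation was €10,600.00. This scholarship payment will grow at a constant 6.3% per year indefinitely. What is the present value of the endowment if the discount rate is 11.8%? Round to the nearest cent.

€204869.09

D₁ = D₀ × (1 + g) = €10,600.00 × 1.063 = €11,267.8000
Growing perpetuity: P = D₁ / (r − g) = €11,267.8000 / (0.118 − 0.063) = €204,869.09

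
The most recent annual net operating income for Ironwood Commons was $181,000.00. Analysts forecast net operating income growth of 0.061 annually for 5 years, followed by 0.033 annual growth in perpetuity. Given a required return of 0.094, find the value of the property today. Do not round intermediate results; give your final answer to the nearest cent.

$3456224.32

D_1 = 192041.00000
D_2 = 203755.50100
D_3 = 216184.58656
D_4 = 229371.84634
D_5 = 243363.52897
Terminal value at year 5: TV = D_5×(1+g_2)/(r−g_2) = 251394.52542/0.061 = 4121221.72826
P_0 = D_1/(1+r)^1 + D_2/(1+r)^2 + D_3/(1+r)^3 + D_4/(1+r)^4 + D_5/(1+r)^5 + TV/(1+r)^5
    = 175540.21938 + 170245.13049 + 165109.76550 + 160129.30639 + 155299.08051 + 2629900.82247 = 3456224.32474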